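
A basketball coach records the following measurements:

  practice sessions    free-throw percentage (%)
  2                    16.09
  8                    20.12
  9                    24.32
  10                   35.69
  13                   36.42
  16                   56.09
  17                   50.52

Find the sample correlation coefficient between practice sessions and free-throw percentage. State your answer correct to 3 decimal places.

n = 7, Σx = 75, Σy = 239.25, Σxy = 2998.66, Σx² = 963, Σy² = 9553.7159
Sxx = Σx² − (Σx)²/n = 963 − 803.571429 = 159.428571
Sxy = Σxy − (Σx)(Σy)/n = 2998.66 − 2563.392857 = 435.267143
Syy = Σy² − (Σy)²/n = 9553.7159 − 8177.223214 = 1376.492686
r = Sxy/√(Sxx·Syy) = 435.267143/√(219452.262465) = 435.267143/468.457322 = 0.929150

0.929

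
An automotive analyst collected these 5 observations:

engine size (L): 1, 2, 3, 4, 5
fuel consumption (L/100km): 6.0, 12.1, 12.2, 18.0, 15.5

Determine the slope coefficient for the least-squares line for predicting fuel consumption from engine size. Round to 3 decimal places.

n = 5, Σx = 15, Σy = 63.8, Σxy = 216.3, Σx² = 55
Sxx = Σx² − (Σx)²/n = 55 − 45 = 10
Sxy = Σxy − (Σx)(Σy)/n = 216.3 − 191.4 = 24.9
b = Sxy/Sxx = 24.9/10 = 2.49

2.490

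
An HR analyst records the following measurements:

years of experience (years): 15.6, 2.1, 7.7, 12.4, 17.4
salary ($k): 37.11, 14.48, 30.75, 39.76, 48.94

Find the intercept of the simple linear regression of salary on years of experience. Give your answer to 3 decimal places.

12.554

n = 5, Σx = 55.2, Σy = 171.04, Σxy = 2190.679, Σx² = 763.58
Sxx = Σx² − (Σx)²/n = 763.58 − 609.408 = 154.172
Sxy = Σxy − (Σx)(Σy)/n = 2190.679 − 1888.2816 = 302.3974
b = Sxy/Sxx = 302.3974/154.172 = 1.961429
a = ȳ − b·x̄ = 34.208 − 1.961429·11.04 = 12.553826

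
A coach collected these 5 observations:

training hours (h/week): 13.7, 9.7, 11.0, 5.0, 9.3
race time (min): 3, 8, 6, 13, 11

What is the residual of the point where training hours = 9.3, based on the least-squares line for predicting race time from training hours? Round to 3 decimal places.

n = 5, Σx = 48.7, Σy = 41, Σxy = 352, Σx² = 514.27
Sxx = Σx² − (Σx)²/n = 514.27 − 474.338 = 39.932
Sxy = Σxy − (Σx)(Σy)/n = 352 − 399.34 = -47.34
b = Sxy/Sxx = -47.34/39.932 = -1.185515
a = ȳ − b·x̄ = 8.2 − (-1.185515)·9.74 = 19.746920
ŷ(9.3) = 19.746920 + (-1.185515)·9.3 = 8.721627
residual = y − ŷ = 11 − 8.721627 = 2.278373

2.278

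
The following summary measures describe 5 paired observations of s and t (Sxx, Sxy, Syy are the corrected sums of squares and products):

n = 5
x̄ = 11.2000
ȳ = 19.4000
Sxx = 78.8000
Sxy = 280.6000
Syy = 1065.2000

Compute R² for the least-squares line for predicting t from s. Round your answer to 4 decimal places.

R² = Sxy²/(Sxx·Syy) = (280.6)²/(78.8·1065.2) = 0.938033

0.9380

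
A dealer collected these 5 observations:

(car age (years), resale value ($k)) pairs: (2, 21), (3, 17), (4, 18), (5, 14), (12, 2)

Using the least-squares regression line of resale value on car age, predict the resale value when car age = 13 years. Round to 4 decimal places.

n = 5, Σx = 26, Σy = 72, Σxy = 259, Σx² = 198
Sxx = Σx² − (Σx)²/n = 198 − 135.2 = 62.8
Sxy = Σxy − (Σx)(Σy)/n = 259 − 374.4 = -115.4
b = Sxy/Sxx = -115.4/62.8 = -1.837580
a = ȳ − b·x̄ = 14.4 − (-1.837580)·5.2 = 23.955414
ŷ(13) = a + b·13 = 23.955414 + (-1.837580)·13 = 0.066879

0.0669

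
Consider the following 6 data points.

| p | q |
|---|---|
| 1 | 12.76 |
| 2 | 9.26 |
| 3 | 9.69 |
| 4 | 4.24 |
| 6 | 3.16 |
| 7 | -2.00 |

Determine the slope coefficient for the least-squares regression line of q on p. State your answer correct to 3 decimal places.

-2.235

n = 6, Σx = 23, Σy = 37.11, Σxy = 82.27, Σx² = 115
Sxx = Σx² − (Σx)²/n = 115 − 88.166667 = 26.833333
Sxy = Σxy − (Σx)(Σy)/n = 82.27 − 142.255 = -59.985
b = Sxy/Sxx = -59.985/26.833333 = -2.235466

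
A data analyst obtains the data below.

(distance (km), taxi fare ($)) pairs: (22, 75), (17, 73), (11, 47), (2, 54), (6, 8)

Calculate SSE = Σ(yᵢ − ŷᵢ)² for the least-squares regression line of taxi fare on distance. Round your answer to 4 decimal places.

n = 5, Σx = 58, Σy = 257, Σxy = 3564, Σx² = 934, Σy² = 16143
Sxx = Σx² − (Σx)²/n = 934 − 672.8 = 261.2
Sxy = Σxy − (Σx)(Σy)/n = 3564 − 2981.2 = 582.8
Syy = Σy² − (Σy)²/n = 16143 − 13209.8 = 2933.2
b = Sxy/Sxx = 582.8/261.2 = 2.231240
SSE = Syy − b·Sxy = 2933.2 − 2.231240·582.8 = 1632.833078

1632.8331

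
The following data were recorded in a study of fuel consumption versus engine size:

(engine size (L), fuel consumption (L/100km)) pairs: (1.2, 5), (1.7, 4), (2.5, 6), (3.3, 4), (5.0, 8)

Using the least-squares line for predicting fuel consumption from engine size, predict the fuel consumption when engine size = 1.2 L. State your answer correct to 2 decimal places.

4.19

n = 5, Σx = 13.7, Σy = 27, Σxy = 81, Σx² = 46.47
Sxx = Σx² − (Σx)²/n = 46.47 − 37.538 = 8.932
Sxy = Σxy − (Σx)(Σy)/n = 81 − 73.98 = 7.02
b = Sxy/Sxx = 7.02/8.932 = 0.785938
a = ȳ − b·x̄ = 5.4 − 0.785938·2.74 = 3.246529
ŷ(1.2) = a + b·1.2 = 3.246529 + 0.785938·1.2 = 4.189655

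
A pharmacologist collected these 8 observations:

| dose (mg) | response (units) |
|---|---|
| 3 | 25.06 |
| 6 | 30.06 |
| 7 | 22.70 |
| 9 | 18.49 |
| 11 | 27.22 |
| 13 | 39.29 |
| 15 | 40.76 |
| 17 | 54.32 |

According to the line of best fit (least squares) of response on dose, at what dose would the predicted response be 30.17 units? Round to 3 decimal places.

n = 8, Σx = 81, Σy = 257.9, Σxy = 2925.88, Σx² = 979
Sxx = Σx² − (Σx)²/n = 979 − 820.125 = 158.875
Sxy = Σxy − (Σx)(Σy)/n = 2925.88 − 2611.2375 = 314.6425
b = Sxy/Sxx = 314.6425/158.875 = 1.980441
a = ȳ − b·x̄ = 32.2375 − 1.980441·10.125 = 12.185539
Set a + b·x = 30.17: x = (30.17 − 12.185539) / 1.980441 = 9.081040

9.081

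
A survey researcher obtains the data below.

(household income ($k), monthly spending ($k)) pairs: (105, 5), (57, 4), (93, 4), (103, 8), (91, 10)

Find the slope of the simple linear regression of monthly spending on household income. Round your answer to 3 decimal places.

0.050

n = 5, Σx = 449, Σy = 31, Σxy = 2859, Σx² = 41813
Sxx = Σx² − (Σx)²/n = 41813 − 40320.2 = 1492.8
Sxy = Σxy − (Σx)(Σy)/n = 2859 − 2783.8 = 75.2
b = Sxy/Sxx = 75.2/1492.8 = 0.050375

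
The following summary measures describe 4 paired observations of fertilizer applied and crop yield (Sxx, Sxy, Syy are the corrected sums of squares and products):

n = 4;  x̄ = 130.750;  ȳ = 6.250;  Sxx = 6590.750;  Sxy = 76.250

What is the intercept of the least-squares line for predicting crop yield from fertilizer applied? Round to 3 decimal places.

4.737

b = Sxy/Sxx = 76.25/6590.75 = 0.011569
a = ȳ − b·x̄ = 6.25 − 0.011569·130.75 = 4.737321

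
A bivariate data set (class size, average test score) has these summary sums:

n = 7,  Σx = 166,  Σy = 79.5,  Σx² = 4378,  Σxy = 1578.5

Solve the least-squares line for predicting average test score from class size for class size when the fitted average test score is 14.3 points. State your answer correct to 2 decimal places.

19.48

Sxx = Σx² − (Σx)²/n = 4378 − 3936.571429 = 441.428571
Sxy = Σxy − (Σx)(Σy)/n = 1578.5 − 1885.285714 = -306.785714
b = Sxy/Sxx = -306.785714/441.428571 = -0.694984
a = ȳ − b·x̄ = 11.357143 − (-0.694984)·23.714286 = 27.838188
Set a + b·x = 14.3: x = (14.3 − 27.838188) / (-0.694984) = 19.479860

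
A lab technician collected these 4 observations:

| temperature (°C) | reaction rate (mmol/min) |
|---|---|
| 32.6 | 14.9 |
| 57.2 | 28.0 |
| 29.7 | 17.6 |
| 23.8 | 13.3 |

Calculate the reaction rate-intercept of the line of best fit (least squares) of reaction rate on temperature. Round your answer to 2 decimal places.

2.85

n = 4, Σx = 143.3, Σy = 73.8, Σxy = 2926.6, Σx² = 5783.13
Sxx = Σx² − (Σx)²/n = 5783.13 − 5133.7225 = 649.4075
Sxy = Σxy − (Σx)(Σy)/n = 2926.6 − 2643.885 = 282.715
b = Sxy/Sxx = 282.715/649.4075 = 0.435343
a = ȳ − b·x̄ = 18.45 − 0.435343·35.825 = 2.853838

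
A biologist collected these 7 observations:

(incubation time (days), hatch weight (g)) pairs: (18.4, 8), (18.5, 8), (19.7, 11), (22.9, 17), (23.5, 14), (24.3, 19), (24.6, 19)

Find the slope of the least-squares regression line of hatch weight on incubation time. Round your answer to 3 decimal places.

n = 7, Σx = 151.9, Σy = 96, Σxy = 2159.3, Σx² = 3341.21
Sxx = Σx² − (Σx)²/n = 3341.21 − 3296.23 = 44.98
Sxy = Σxy − (Σx)(Σy)/n = 2159.3 − 2083.2 = 76.1
b = Sxy/Sxx = 76.1/44.98 = 1.691863

1.692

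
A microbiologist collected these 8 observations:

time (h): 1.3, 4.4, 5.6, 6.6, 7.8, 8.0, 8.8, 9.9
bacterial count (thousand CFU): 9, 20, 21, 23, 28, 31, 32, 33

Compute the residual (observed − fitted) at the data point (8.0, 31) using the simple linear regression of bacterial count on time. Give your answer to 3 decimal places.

n = 8, Σx = 52.4, Σy = 197, Σxy = 1443.8, Σx² = 396.26
Sxx = Σx² − (Σx)²/n = 396.26 − 343.22 = 53.04
Sxy = Σxy − (Σx)(Σy)/n = 1443.8 − 1290.35 = 153.45
b = Sxy/Sxx = 153.45/53.04 = 2.893100
a = ȳ − b·x̄ = 24.625 − 2.893100·6.55 = 5.675198
ŷ(8.0) = 5.675198 + 2.893100·8 = 28.819994
residual = y − ŷ = 31 − 28.819994 = 2.180006

2.180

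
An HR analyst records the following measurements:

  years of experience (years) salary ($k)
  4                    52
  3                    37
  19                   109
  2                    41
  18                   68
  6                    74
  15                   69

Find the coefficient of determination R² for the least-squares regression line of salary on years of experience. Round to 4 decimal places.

0.6327

n = 7, Σx = 67, Σy = 450, Σxy = 5175, Σx² = 975, Σy² = 32496
Sxx = Σx² − (Σx)²/n = 975 − 641.285714 = 333.714286
Sxy = Σxy − (Σx)(Σy)/n = 5175 − 4307.142857 = 867.857143
Syy = Σy² − (Σy)²/n = 32496 − 28928.571429 = 3567.428571
R² = Sxy²/(Sxx·Syy) = (867.857143)²/(333.714286·3567.428571) = 0.632654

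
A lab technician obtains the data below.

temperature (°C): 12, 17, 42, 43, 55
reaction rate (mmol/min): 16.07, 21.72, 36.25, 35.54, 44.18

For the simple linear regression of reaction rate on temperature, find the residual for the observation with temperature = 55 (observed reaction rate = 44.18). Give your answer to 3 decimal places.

0.235

n = 5, Σx = 169, Σy = 153.76, Σxy = 6042.7, Σx² = 7071
Sxx = Σx² − (Σx)²/n = 7071 − 5712.2 = 1358.8
Sxy = Σxy − (Σx)(Σy)/n = 6042.7 − 5197.088 = 845.612
b = Sxy/Sxx = 845.612/1358.8 = 0.622323
a = ȳ − b·x̄ = 30.752 − 0.622323·33.8 = 9.717495
ŷ(55) = 9.717495 + 0.622323·55 = 43.945240
residual = y − ŷ = 44.18 − 43.945240 = 0.234760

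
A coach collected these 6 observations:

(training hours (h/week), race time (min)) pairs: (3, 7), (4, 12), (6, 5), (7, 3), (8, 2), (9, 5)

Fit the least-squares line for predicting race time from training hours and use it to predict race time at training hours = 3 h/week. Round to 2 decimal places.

9.05

n = 6, Σx = 37, Σy = 34, Σxy = 181, Σx² = 255
Sxx = Σx² − (Σx)²/n = 255 − 228.166667 = 26.833333
Sxy = Σxy − (Σx)(Σy)/n = 181 − 209.666667 = -28.666667
b = Sxy/Sxx = -28.666667/26.833333 = -1.068323
a = ȳ − b·x̄ = 5.666667 − (-1.068323)·6.166667 = 12.254658
ŷ(3) = a + b·3 = 12.254658 + (-1.068323)·3 = 9.049689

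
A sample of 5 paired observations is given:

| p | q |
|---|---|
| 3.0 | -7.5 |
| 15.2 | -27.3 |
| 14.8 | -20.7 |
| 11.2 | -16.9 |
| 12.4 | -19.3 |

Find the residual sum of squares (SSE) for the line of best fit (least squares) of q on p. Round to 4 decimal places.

21.2820

n = 5, Σx = 56.6, Σy = -91.7, Σxy = -1172.42, Σx² = 738.28, Σy² = 1888.13
Sxx = Σx² − (Σx)²/n = 738.28 − 640.712 = 97.568
Sxy = Σxy − (Σx)(Σy)/n = -1172.42 − (-1038.044) = -134.376
Syy = Σy² − (Σy)²/n = 1888.13 − 1681.778 = 206.352
b = Sxy/Sxx = -134.376/97.568 = -1.377255
SSE = Syy − b·Sxy = 206.352 − (-1.377255)·(-134.376) = 21.282004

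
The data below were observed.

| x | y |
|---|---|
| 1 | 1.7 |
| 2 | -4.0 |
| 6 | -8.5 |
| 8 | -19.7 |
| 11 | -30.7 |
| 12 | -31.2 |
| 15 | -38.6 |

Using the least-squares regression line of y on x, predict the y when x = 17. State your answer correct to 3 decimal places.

-45.477

n = 7, Σx = 55, Σy = -131, Σxy = -1506, Σx² = 595
Sxx = Σx² − (Σx)²/n = 595 − 432.142857 = 162.857143
Sxy = Σxy − (Σx)(Σy)/n = -1506 − (-1029.285714) = -476.714286
b = Sxy/Sxx = -476.714286/162.857143 = -2.927193
a = ȳ − b·x̄ = -18.714286 − (-2.927193)·7.857143 = 4.285088
ŷ(17) = a + b·17 = 4.285088 + (-2.927193)·17 = -45.477193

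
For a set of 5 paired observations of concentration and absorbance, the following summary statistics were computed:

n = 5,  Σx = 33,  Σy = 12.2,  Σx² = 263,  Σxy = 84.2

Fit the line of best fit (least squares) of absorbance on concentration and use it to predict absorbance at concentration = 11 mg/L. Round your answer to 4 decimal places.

2.7982

Sxx = Σx² − (Σx)²/n = 263 − 217.8 = 45.2
Sxy = Σxy − (Σx)(Σy)/n = 84.2 − 80.52 = 3.68
b = Sxy/Sxx = 3.68/45.2 = 0.081416
a = ȳ − b·x̄ = 2.44 − 0.081416·6.6 = 1.902655
ŷ(11) = a + b·11 = 1.902655 + 0.081416·11 = 2.798230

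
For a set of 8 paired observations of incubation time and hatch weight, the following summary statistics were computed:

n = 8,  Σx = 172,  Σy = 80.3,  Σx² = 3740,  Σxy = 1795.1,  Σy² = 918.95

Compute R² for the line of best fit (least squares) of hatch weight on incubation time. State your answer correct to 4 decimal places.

0.9935

Sxx = Σx² − (Σx)²/n = 3740 − 3698 = 42
Sxy = Σxy − (Σx)(Σy)/n = 1795.1 − 1726.45 = 68.65
Syy = Σy² − (Σy)²/n = 918.95 − 806.01125 = 112.93875
R² = Sxy²/(Sxx·Syy) = (68.65)²/(42·112.93875) = 0.993548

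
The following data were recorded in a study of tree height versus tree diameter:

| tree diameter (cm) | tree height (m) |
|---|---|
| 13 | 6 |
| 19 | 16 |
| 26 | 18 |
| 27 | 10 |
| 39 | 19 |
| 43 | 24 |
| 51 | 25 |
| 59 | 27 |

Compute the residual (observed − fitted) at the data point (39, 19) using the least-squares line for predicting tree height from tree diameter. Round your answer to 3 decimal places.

n = 8, Σx = 277, Σy = 145, Σxy = 5761, Σx² = 11387
Sxx = Σx² − (Σx)²/n = 11387 − 9591.125 = 1795.875
Sxy = Σxy − (Σx)(Σy)/n = 5761 − 5020.625 = 740.375
b = Sxy/Sxx = 740.375/1795.875 = 0.412264
a = ȳ − b·x̄ = 18.125 − 0.412264·34.625 = 3.850351
ŷ(39) = 3.850351 + 0.412264·39 = 19.928656
residual = y − ŷ = 19 − 19.928656 = -0.928656

-0.929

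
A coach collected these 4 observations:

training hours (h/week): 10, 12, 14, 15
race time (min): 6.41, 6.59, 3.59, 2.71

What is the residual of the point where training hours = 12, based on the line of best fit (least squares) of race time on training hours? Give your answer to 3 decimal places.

1.156

n = 4, Σx = 51, Σy = 19.3, Σxy = 234.09, Σx² = 665
Sxx = Σx² − (Σx)²/n = 665 − 650.25 = 14.75
Sxy = Σxy − (Σx)(Σy)/n = 234.09 − 246.075 = -11.985
b = Sxy/Sxx = -11.985/14.75 = -0.812542
a = ȳ − b·x̄ = 4.825 − (-0.812542)·12.75 = 15.184915
ŷ(12) = 15.184915 + (-0.812542)·12 = 5.434407
residual = y − ŷ = 6.59 − 5.434407 = 1.155593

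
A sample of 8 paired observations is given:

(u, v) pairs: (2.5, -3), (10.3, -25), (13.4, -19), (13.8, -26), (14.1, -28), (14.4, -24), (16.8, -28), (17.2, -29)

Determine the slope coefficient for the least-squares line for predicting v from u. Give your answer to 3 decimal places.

-1.671

n = 8, Σx = 102.5, Σy = -182, Σxy = -2588, Σx² = 1466.59
Sxx = Σx² − (Σx)²/n = 1466.59 − 1313.28125 = 153.30875
Sxy = Σxy − (Σx)(Σy)/n = -2588 − (-2331.875) = -256.125
b = Sxy/Sxx = -256.125/153.30875 = -1.670648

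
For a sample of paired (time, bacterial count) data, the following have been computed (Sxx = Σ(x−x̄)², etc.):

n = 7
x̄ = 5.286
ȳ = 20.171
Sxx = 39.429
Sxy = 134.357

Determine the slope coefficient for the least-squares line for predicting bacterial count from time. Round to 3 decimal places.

b = Sxy/Sxx = 134.357/39.429 = 3.407568

3.408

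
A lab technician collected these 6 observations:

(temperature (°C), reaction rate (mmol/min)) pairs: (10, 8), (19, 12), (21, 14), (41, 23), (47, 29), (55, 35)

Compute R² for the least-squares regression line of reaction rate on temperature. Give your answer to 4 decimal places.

0.9845

n = 6, Σx = 193, Σy = 121, Σxy = 4833, Σx² = 7817, Σy² = 2999
Sxx = Σx² − (Σx)²/n = 7817 − 6208.166667 = 1608.833333
Sxy = Σxy − (Σx)(Σy)/n = 4833 − 3892.166667 = 940.833333
Syy = Σy² − (Σy)²/n = 2999 − 2440.166667 = 558.833333
R² = Sxy²/(Sxx·Syy) = (940.833333)²/(1608.833333·558.833333) = 0.984537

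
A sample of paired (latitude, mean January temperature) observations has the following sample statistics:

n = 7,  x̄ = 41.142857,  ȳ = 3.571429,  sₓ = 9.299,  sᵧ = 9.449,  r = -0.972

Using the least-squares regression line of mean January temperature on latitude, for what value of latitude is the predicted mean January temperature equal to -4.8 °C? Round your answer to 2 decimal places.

49.62

b = r · sᵧ/sₓ = -0.972 · 9.449/9.299 = -0.987679
a = ȳ − b·x̄ = 3.571429 − (-0.987679)·41.142857 = 44.207369
Set a + b·x = -4.8: x = (-4.8 − 44.207369) / (-0.987679) = 49.618716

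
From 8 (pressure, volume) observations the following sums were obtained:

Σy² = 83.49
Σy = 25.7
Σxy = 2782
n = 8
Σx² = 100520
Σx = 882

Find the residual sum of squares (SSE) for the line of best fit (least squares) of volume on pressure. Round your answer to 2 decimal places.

0.12

Sxx = Σx² − (Σx)²/n = 100520 − 97240.5 = 3279.5
Sxy = Σxy − (Σx)(Σy)/n = 2782 − 2833.425 = -51.425
Syy = Σy² − (Σy)²/n = 83.49 − 82.56125 = 0.92875
b = Sxy/Sxx = -51.425/3279.5 = -0.015681
SSE = Syy − b·Sxy = 0.92875 − (-0.015681)·(-51.425) = 0.122368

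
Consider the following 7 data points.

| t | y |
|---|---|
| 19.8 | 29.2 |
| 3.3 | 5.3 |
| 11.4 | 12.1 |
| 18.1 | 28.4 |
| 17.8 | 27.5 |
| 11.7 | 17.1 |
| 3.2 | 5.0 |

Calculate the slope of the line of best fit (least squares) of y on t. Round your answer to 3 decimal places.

n = 7, Σx = 85.3, Σy = 124.6, Σxy = 1953.2, Σx² = 1324.47
Sxx = Σx² − (Σx)²/n = 1324.47 − 1039.441429 = 285.028571
Sxy = Σxy − (Σx)(Σy)/n = 1953.2 − 1518.34 = 434.86
b = Sxy/Sxx = 434.86/285.028571 = 1.525672

1.526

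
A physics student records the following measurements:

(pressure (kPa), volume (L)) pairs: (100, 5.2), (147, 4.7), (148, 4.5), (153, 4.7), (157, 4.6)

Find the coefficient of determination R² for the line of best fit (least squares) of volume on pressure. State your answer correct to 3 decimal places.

n = 5, Σx = 705, Σy = 23.7, Σxy = 3318.2, Σx² = 101571, Σy² = 112.63
Sxx = Σx² − (Σx)²/n = 101571 − 99405 = 2166
Sxy = Σxy − (Σx)(Σy)/n = 3318.2 − 3341.7 = -23.5
Syy = Σy² − (Σy)²/n = 112.63 − 112.338 = 0.292
R² = Sxy²/(Sxx·Syy) = (-23.5)²/(2166·0.292) = 0.873161

0.873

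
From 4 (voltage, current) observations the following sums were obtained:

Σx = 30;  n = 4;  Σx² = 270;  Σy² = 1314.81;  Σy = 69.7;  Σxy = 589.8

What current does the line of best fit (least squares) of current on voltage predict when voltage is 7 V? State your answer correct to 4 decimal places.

Sxx = Σx² − (Σx)²/n = 270 − 225 = 45
Sxy = Σxy − (Σx)(Σy)/n = 589.8 − 522.75 = 67.05
b = Sxy/Sxx = 67.05/45 = 1.49
a = ȳ − b·x̄ = 17.425 − 1.49·7.5 = 6.25
ŷ(7) = a + b·7 = 6.25 + 1.49·7 = 16.68

16.6800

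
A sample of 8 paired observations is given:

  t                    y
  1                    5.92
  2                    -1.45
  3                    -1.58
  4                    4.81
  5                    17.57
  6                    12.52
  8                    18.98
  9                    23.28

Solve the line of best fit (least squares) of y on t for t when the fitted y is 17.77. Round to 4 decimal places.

n = 8, Σx = 38, Σy = 80.05, Σxy = 541.85, Σx² = 236
Sxx = Σx² − (Σx)²/n = 236 − 180.5 = 55.5
Sxy = Σxy − (Σx)(Σy)/n = 541.85 − 380.2375 = 161.6125
b = Sxy/Sxx = 161.6125/55.5 = 2.911937
a = ȳ − b·x̄ = 10.00625 − 2.911937·4.75 = -3.825450
Set a + b·x = 17.77: x = (17.77 − (-3.825450)) / 2.911937 = 7.416181

7.4162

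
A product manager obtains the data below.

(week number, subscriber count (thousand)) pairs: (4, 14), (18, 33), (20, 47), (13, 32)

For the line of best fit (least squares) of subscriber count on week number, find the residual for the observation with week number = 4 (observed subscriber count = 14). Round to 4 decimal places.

n = 4, Σx = 55, Σy = 126, Σxy = 2006, Σx² = 909
Sxx = Σx² − (Σx)²/n = 909 − 756.25 = 152.75
Sxy = Σxy − (Σx)(Σy)/n = 2006 − 1732.5 = 273.5
b = Sxy/Sxx = 273.5/152.75 = 1.790507
a = ȳ − b·x̄ = 31.5 − 1.790507·13.75 = 6.880524
ŷ(4) = 6.880524 + 1.790507·4 = 14.042553
residual = y − ŷ = 14 − 14.042553 = -0.042553

-0.0426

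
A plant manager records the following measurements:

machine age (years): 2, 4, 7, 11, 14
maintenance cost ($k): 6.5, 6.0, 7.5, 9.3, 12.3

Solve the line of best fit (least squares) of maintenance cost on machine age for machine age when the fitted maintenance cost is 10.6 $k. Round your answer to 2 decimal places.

12.23

n = 5, Σx = 38, Σy = 41.6, Σxy = 364, Σx² = 386
Sxx = Σx² − (Σx)²/n = 386 − 288.8 = 97.2
Sxy = Σxy − (Σx)(Σy)/n = 364 − 316.16 = 47.84
b = Sxy/Sxx = 47.84/97.2 = 0.492181
a = ȳ − b·x̄ = 8.32 − 0.492181·7.6 = 4.579424
Set a + b·x = 10.6: x = (10.6 − 4.579424) / 0.492181 = 12.232441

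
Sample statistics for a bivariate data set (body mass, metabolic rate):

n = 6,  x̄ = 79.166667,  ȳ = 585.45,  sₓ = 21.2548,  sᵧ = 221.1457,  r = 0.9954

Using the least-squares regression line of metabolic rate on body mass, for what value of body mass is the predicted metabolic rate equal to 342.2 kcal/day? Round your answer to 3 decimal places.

b = r · sᵧ/sₓ = 0.9954 · 221.1457/21.2548 = 10.356646
a = ȳ − b·x̄ = 585.45 − 10.356646·79.166667 = -234.451109
Set a + b·x = 342.2: x = (342.2 − (-234.451109)) / 10.356646 = 55.679332

55.679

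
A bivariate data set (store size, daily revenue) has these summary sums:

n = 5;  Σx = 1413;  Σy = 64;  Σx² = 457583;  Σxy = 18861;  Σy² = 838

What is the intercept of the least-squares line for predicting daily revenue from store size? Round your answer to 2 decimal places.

9.04

Sxx = Σx² − (Σx)²/n = 457583 − 399313.8 = 58269.2
Sxy = Σxy − (Σx)(Σy)/n = 18861 − 18086.4 = 774.6
b = Sxy/Sxx = 774.6/58269.2 = 0.013293
a = ȳ − b·x̄ = 12.8 − 0.013293·282.6 = 9.043265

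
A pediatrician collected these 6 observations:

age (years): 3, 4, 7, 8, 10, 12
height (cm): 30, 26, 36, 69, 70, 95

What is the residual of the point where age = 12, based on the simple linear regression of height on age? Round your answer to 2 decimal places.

5.48

n = 6, Σx = 44, Σy = 326, Σxy = 2838, Σx² = 382
Sxx = Σx² − (Σx)²/n = 382 − 322.666667 = 59.333333
Sxy = Σxy − (Σx)(Σy)/n = 2838 − 2390.666667 = 447.333333
b = Sxy/Sxx = 447.333333/59.333333 = 7.539326
a = ȳ − b·x̄ = 54.333333 − 7.539326·7.333333 = -0.955056
ŷ(12) = -0.955056 + 7.539326·12 = 89.516854
residual = y − ŷ = 95 − 89.516854 = 5.483146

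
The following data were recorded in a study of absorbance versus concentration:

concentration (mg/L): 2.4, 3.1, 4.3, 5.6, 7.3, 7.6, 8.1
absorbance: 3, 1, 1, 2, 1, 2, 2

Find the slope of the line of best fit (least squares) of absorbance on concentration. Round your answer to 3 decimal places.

-0.043

n = 7, Σx = 38.4, Σy = 12, Σxy = 64.5, Σx² = 241.88
Sxx = Σx² − (Σx)²/n = 241.88 − 210.651429 = 31.228571
Sxy = Σxy − (Σx)(Σy)/n = 64.5 − 65.828571 = -1.328571
b = Sxy/Sxx = -1.328571/31.228571 = -0.042543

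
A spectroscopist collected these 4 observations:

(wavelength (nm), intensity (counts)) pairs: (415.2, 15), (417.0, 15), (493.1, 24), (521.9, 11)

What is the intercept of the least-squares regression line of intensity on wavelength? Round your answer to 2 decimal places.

n = 4, Σx = 1847.2, Σy = 65, Σxy = 30058.3, Σx² = 861807.26
Sxx = Σx² − (Σx)²/n = 861807.26 − 853036.96 = 8770.3
Sxy = Σxy − (Σx)(Σy)/n = 30058.3 − 30017 = 41.3
b = Sxy/Sxx = 41.3/8770.3 = 0.004709
a = ȳ − b·x̄ = 16.25 − 0.004709·461.8 = 14.075349

14.08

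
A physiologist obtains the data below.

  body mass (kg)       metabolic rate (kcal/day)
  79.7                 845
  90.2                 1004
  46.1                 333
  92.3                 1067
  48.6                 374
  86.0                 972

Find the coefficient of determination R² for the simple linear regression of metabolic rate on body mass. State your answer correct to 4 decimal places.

n = 6, Σx = 442.9, Σy = 4595, Σxy = 373511.1, Σx² = 34890.59, Σy² = 4056079
Sxx = Σx² − (Σx)²/n = 34890.59 − 32693.401667 = 2197.188333
Sxy = Σxy − (Σx)(Σy)/n = 373511.1 − 339187.583333 = 34323.516667
Syy = Σy² − (Σy)²/n = 4056079 − 3519004.166667 = 537074.833333
R² = Sxy²/(Sxx·Syy) = (34323.516667)²/(2197.188333·537074.833333) = 0.998347

0.9983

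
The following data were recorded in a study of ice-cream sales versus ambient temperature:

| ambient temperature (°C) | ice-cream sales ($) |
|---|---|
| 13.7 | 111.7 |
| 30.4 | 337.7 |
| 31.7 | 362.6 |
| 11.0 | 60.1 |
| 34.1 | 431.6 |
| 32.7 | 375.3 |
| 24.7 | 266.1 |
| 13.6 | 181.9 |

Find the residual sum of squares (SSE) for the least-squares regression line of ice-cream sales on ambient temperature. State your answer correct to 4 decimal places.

n = 8, Σx = 191.9, Σy = 2127, Σxy = 59988.27, Σx² = 5264.89, Σy² = 692634.42
Sxx = Σx² − (Σx)²/n = 5264.89 − 4603.20125 = 661.68875
Sxy = Σxy − (Σx)(Σy)/n = 59988.27 − 51021.4125 = 8966.8575
Syy = Σy² − (Σy)²/n = 692634.42 − 565516.125 = 127118.295
b = Sxy/Sxx = 8966.8575/661.68875 = 13.551473
SSE = Syy − b·Sxy = 127118.295 − 13.551473·8966.8575 = 5604.164035

5604.1640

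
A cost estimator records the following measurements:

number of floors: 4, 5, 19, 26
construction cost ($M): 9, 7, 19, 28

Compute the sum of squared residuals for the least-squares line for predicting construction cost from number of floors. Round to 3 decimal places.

8.279

n = 4, Σx = 54, Σy = 63, Σxy = 1160, Σx² = 1078, Σy² = 1275
Sxx = Σx² − (Σx)²/n = 1078 − 729 = 349
Sxy = Σxy − (Σx)(Σy)/n = 1160 − 850.5 = 309.5
Syy = Σy² − (Σy)²/n = 1275 − 992.25 = 282.75
b = Sxy/Sxx = 309.5/349 = 0.886819
SSE = Syy − b·Sxy = 282.75 − 0.886819·309.5 = 8.279370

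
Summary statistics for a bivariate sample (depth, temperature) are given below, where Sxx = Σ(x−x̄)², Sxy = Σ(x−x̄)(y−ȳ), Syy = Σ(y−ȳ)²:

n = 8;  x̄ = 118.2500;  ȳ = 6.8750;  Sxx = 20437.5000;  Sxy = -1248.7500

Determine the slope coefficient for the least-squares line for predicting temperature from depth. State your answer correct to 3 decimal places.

-0.061

b = Sxy/Sxx = -1248.75/20437.5 = -0.061101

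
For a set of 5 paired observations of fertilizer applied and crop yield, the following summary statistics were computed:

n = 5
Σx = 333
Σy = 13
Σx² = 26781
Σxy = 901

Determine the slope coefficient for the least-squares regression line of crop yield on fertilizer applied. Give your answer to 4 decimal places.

Sxx = Σx² − (Σx)²/n = 26781 − 22177.8 = 4603.2
Sxy = Σxy − (Σx)(Σy)/n = 901 − 865.8 = 35.2
b = Sxy/Sxx = 35.2/4603.2 = 0.007647

0.0076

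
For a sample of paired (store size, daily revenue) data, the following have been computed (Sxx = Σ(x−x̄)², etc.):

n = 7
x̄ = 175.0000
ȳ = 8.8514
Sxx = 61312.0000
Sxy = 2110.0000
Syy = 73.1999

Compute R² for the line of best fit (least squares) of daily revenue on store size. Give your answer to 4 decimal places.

0.9920

R² = Sxy²/(Sxx·Syy) = (2110)²/(61312·73.1999) = 0.991994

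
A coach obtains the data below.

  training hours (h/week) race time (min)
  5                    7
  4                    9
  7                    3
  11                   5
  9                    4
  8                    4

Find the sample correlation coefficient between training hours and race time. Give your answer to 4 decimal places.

n = 6, Σx = 44, Σy = 32, Σxy = 215, Σx² = 356, Σy² = 196
Sxx = Σx² − (Σx)²/n = 356 − 322.666667 = 33.333333
Sxy = Σxy − (Σx)(Σy)/n = 215 − 234.666667 = -19.666667
Syy = Σy² − (Σy)²/n = 196 − 170.666667 = 25.333333
r = Sxy/√(Sxx·Syy) = -19.666667/√(844.444444) = -19.666667/29.059326 = -0.676776

-0.6768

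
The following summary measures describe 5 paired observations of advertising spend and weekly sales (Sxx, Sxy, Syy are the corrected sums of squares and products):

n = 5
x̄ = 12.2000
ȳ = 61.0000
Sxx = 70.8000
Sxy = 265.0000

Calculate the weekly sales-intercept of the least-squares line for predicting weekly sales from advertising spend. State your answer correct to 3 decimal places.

b = Sxy/Sxx = 265/70.8 = 3.742938
a = ȳ − b·x̄ = 61 − 3.742938·12.2 = 15.336158

15.336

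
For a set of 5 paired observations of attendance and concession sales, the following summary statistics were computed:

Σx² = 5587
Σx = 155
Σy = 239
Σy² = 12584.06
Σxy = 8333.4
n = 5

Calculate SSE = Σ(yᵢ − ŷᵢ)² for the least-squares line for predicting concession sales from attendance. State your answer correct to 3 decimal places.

Sxx = Σx² − (Σx)²/n = 5587 − 4805 = 782
Sxy = Σxy − (Σx)(Σy)/n = 8333.4 − 7409 = 924.4
Syy = Σy² − (Σy)²/n = 12584.06 − 11424.2 = 1159.86
b = Sxy/Sxx = 924.4/782 = 1.182097
SSE = Syy − b·Sxy = 1159.86 − 1.182097·924.4 = 67.129361

67.129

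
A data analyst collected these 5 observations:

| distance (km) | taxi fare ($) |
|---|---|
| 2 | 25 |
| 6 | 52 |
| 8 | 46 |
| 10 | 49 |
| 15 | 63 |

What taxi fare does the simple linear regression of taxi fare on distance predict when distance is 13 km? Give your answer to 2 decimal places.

59.31

n = 5, Σx = 41, Σy = 235, Σxy = 2165, Σx² = 429
Sxx = Σx² − (Σx)²/n = 429 − 336.2 = 92.8
Sxy = Σxy − (Σx)(Σy)/n = 2165 − 1927 = 238
b = Sxy/Sxx = 238/92.8 = 2.564655
a = ȳ − b·x̄ = 47 − 2.564655·8.2 = 25.969828
ŷ(13) = a + b·13 = 25.969828 + 2.564655·13 = 59.310345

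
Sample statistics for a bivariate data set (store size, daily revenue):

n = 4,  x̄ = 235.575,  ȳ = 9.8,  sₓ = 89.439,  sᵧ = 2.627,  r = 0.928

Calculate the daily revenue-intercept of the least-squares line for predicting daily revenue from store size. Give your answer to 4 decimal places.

3.3789

b = r · sᵧ/sₓ = 0.928 · 2.627/89.439 = 0.027257
a = ȳ − b·x̄ = 9.8 − 0.027257·235.575 = 3.378887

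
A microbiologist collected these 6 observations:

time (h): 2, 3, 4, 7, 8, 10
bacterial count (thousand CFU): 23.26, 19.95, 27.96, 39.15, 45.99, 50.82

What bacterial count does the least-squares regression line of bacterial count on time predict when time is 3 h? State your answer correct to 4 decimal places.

n = 6, Σx = 34, Σy = 207.13, Σxy = 1368.38, Σx² = 242
Sxx = Σx² − (Σx)²/n = 242 − 192.666667 = 49.333333
Sxy = Σxy − (Σx)(Σy)/n = 1368.38 − 1173.736667 = 194.643333
b = Sxy/Sxx = 194.643333/49.333333 = 3.945473
a = ȳ − b·x̄ = 34.521667 − 3.945473·5.666667 = 12.163986
ŷ(3) = a + b·3 = 12.163986 + 3.945473·3 = 24.000405

24.0004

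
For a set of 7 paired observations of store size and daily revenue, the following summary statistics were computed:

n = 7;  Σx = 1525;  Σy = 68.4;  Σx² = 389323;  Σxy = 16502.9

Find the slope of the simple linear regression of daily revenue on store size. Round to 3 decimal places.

Sxx = Σx² − (Σx)²/n = 389323 − 332232.142857 = 57090.857143
Sxy = Σxy − (Σx)(Σy)/n = 16502.9 − 14901.428571 = 1601.471429
b = Sxy/Sxx = 1601.471429/57090.857143 = 0.028051

0.028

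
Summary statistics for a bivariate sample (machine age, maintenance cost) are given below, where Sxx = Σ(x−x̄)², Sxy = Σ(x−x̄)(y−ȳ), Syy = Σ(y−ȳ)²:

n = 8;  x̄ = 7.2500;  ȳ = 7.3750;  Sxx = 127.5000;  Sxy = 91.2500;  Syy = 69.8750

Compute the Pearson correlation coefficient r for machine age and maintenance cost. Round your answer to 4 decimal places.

0.9668

r = Sxy/√(Sxx·Syy) = 91.25/√(8909.0625) = 91.25/94.387830 = 0.966756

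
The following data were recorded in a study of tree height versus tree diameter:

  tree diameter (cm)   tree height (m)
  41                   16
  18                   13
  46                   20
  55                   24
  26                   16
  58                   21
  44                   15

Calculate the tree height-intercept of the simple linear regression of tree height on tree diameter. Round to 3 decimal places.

n = 7, Σx = 288, Σy = 125, Σxy = 5424, Σx² = 13122
Sxx = Σx² − (Σx)²/n = 13122 − 11849.142857 = 1272.857143
Sxy = Σxy − (Σx)(Σy)/n = 5424 − 5142.857143 = 281.142857
b = Sxy/Sxx = 281.142857/1272.857143 = 0.220875
a = ȳ − b·x̄ = 17.857143 − 0.220875·41.142857 = 8.769697

8.770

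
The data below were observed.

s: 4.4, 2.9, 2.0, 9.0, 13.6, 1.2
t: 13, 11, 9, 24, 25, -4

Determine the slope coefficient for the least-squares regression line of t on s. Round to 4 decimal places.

1.9559

n = 6, Σx = 33.1, Σy = 78, Σxy = 658.3, Σx² = 299.17
Sxx = Σx² − (Σx)²/n = 299.17 − 182.601667 = 116.568333
Sxy = Σxy − (Σx)(Σy)/n = 658.3 − 430.3 = 228
b = Sxy/Sxx = 228/116.568333 = 1.955934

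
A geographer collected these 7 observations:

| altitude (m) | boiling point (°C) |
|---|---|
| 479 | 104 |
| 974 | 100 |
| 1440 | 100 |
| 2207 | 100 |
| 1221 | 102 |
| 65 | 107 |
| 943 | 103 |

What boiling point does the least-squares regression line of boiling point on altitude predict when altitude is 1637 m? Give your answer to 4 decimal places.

100.3887

n = 7, Σx = 7329, Σy = 716, Σxy = 740542, Σx² = 10506881
Sxx = Σx² − (Σx)²/n = 10506881 − 7673463 = 2833418
Sxy = Σxy − (Σx)(Σy)/n = 740542 − 749652 = -9110
b = Sxy/Sxx = -9110/2833418 = -0.003215
a = ȳ − b·x̄ = 102.285714 − (-0.003215)·1047 = 105.652027
ŷ(1637) = a + b·1637 = 105.652027 + (-0.003215)·1637 = 100.388747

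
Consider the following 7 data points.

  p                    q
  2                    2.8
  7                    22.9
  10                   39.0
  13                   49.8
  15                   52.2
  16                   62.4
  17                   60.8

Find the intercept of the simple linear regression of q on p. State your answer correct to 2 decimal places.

-3.93

n = 7, Σx = 80, Σy = 289.9, Σxy = 4018.3, Σx² = 1092
Sxx = Σx² − (Σx)²/n = 1092 − 914.285714 = 177.714286
Sxy = Σxy − (Σx)(Σy)/n = 4018.3 − 3313.142857 = 705.157143
b = Sxy/Sxx = 705.157143/177.714286 = 3.967926
a = ȳ − b·x̄ = 41.414286 − 3.967926·11.428571 = -3.933441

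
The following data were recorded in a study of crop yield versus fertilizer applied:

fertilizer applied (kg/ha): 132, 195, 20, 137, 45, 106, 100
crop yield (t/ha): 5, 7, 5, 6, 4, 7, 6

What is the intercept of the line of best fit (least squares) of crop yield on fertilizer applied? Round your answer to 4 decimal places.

n = 7, Σx = 735, Σy = 40, Σxy = 4469, Σx² = 97879
Sxx = Σx² − (Σx)²/n = 97879 − 77175 = 20704
Sxy = Σxy − (Σx)(Σy)/n = 4469 − 4200 = 269
b = Sxy/Sxx = 269/20704 = 0.012993
a = ȳ − b·x̄ = 5.714286 − 0.012993·105 = 4.350057

4.3501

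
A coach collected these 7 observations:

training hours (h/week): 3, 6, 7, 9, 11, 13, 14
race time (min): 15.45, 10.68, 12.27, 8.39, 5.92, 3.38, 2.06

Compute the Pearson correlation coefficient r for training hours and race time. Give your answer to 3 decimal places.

-0.986

n = 7, Σx = 63, Σy = 58.15, Σxy = 409.73, Σx² = 661, Σy² = 624.4243
Sxx = Σx² − (Σx)²/n = 661 − 567 = 94
Sxy = Σxy − (Σx)(Σy)/n = 409.73 − 523.35 = -113.62
Syy = Σy² − (Σy)²/n = 624.4243 − 483.060357 = 141.363943
r = Sxy/√(Sxx·Syy) = -113.62/√(13288.210629) = -113.62/115.274501 = -0.985647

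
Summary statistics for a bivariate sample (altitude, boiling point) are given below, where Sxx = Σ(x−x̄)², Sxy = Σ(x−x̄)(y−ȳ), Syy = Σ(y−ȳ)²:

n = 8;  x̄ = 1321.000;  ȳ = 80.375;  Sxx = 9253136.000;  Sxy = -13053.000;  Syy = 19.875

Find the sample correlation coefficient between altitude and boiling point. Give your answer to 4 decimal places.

-0.9625

r = Sxy/√(Sxx·Syy) = -13053/√(183906078) = -13053/13561.197513 = -0.962526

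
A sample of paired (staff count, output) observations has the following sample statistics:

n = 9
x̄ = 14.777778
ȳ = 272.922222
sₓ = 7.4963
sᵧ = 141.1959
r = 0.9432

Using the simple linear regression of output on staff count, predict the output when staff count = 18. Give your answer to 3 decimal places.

330.167

b = r · sᵧ/sₓ = 0.9432 · 141.1959/7.4963 = 17.765561
a = ȳ − b·x̄ = 272.922222 − 17.765561·14.777778 = 10.386710
ŷ(18) = a + b·18 = 10.386710 + 17.765561·18 = 330.166803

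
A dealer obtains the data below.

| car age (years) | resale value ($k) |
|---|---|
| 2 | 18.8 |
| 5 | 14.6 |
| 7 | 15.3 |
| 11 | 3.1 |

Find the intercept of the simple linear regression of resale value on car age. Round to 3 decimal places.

23.469

n = 4, Σx = 25, Σy = 51.8, Σxy = 251.8, Σx² = 199
Sxx = Σx² − (Σx)²/n = 199 − 156.25 = 42.75
Sxy = Σxy − (Σx)(Σy)/n = 251.8 − 323.75 = -71.95
b = Sxy/Sxx = -71.95/42.75 = -1.683041
a = ȳ − b·x̄ = 12.95 − (-1.683041)·6.25 = 23.469006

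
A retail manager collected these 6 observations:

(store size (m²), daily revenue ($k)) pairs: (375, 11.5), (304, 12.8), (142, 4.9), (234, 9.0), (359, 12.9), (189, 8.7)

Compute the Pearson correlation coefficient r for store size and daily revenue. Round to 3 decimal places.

0.902

n = 6, Σx = 1603, Σy = 59.8, Σxy = 17280.9, Σx² = 472563, Σy² = 643.2
Sxx = Σx² − (Σx)²/n = 472563 − 428268.166667 = 44294.833333
Sxy = Σxy − (Σx)(Σy)/n = 17280.9 − 15976.566667 = 1304.333333
Syy = Σy² − (Σy)²/n = 643.2 − 596.006667 = 47.193333
r = Sxy/√(Sxx·Syy) = 1304.333333/√(2090420.834444) = 1304.333333/1445.828771 = 0.902135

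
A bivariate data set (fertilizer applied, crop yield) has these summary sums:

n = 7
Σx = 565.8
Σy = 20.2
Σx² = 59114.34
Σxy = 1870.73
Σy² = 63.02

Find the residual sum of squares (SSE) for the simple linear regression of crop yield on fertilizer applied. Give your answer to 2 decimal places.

Sxx = Σx² − (Σx)²/n = 59114.34 − 45732.805714 = 13381.534286
Sxy = Σxy − (Σx)(Σy)/n = 1870.73 − 1632.737143 = 237.992857
Syy = Σy² − (Σy)²/n = 63.02 − 58.291429 = 4.728571
b = Sxy/Sxx = 237.992857/13381.534286 = 0.017785
SSE = Syy − b·Sxy = 4.728571 − 0.017785·237.992857 = 0.495828

0.50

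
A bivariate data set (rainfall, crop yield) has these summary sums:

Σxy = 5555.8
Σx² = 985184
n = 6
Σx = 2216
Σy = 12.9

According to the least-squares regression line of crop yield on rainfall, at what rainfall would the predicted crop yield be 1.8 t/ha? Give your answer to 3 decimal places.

295.591

Sxx = Σx² − (Σx)²/n = 985184 − 818442.666667 = 166741.333333
Sxy = Σxy − (Σx)(Σy)/n = 5555.8 − 4764.4 = 791.4
b = Sxy/Sxx = 791.4/166741.333333 = 0.004746
a = ȳ − b·x̄ = 2.15 − 0.004746·369.333333 = 0.397043
Set a + b·x = 1.8: x = (1.8 − 0.397043) / 0.004746 = 295.591273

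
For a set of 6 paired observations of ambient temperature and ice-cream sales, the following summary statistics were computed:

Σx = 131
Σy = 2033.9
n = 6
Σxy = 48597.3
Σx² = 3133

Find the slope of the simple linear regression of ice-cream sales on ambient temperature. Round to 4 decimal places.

Sxx = Σx² − (Σx)²/n = 3133 − 2860.166667 = 272.833333
Sxy = Σxy − (Σx)(Σy)/n = 48597.3 − 44406.816667 = 4190.483333
b = Sxy/Sxx = 4190.483333/272.833333 = 15.359133

15.3591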